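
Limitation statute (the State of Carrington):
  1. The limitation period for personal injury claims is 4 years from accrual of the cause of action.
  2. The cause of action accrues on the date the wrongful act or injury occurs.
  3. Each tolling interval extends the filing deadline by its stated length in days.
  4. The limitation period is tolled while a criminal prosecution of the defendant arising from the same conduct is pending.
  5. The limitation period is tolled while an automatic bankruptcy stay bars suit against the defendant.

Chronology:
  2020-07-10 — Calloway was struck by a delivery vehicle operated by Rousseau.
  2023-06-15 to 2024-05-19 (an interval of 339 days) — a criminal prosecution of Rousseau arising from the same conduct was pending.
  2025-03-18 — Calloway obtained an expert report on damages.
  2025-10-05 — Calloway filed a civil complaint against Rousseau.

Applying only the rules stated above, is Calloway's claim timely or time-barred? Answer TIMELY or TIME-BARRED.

The claim accrued on 2020-07-10, when the wrongful act occurred.
The untolled deadline — 4 years after 2020-07-10 — is 2024-07-10.
The pending criminal prosecution from 2023-06-15 to 2024-05-19 tolled the period for 339 days, extending the deadline to 2025-06-14.
None of the other events listed affects the running of the period under the stated rules.
Calloway filed on 2025-10-05, after the 2025-06-14 deadline, so the action is time-barred.

TIME-BARRED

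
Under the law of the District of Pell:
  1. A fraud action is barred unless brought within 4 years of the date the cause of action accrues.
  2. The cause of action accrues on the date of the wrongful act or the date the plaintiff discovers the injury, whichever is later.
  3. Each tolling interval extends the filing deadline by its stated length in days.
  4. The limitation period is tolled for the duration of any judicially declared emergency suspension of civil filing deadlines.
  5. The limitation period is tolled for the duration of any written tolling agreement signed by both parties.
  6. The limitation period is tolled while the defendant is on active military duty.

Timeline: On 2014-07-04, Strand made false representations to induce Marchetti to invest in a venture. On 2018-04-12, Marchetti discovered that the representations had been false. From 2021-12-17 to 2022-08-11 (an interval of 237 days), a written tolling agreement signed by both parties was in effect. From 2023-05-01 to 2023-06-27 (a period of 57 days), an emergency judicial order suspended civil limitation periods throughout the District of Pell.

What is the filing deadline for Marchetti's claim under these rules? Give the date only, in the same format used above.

Because discovery on 2018-04-12 post-dates the 2014-07-04 act, accrual under the later-of rule falls on 2018-04-12.
The untolled deadline — 4 years after 2018-04-12 — is 2022-04-12.
The period was tolled for 237 days by the written tolling agreement (2021-12-17 to 2022-08-11), pushing the deadline to 2022-12-05.
The emergency suspension of filing deadlines starting 2023-05-01 came too late — the period had run on 2022-12-05 — and so does not extend the deadline.

2022-12-05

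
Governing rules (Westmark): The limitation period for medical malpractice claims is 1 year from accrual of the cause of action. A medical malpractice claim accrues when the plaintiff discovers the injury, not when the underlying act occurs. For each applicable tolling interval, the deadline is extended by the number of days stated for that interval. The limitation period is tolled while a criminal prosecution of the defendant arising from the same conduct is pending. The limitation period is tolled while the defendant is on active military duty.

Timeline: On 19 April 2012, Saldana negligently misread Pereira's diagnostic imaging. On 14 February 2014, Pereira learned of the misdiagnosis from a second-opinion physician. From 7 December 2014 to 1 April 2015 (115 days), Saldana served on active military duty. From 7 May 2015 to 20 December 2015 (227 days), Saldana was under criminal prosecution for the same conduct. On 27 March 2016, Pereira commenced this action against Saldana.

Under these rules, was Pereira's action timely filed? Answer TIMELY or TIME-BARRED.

Accrual is tied to discovery, so the period began on 14 February 2014 rather than on 19 April 2012 when the act occurred.
1 year from 14 February 2014 is 14 February 2015.
Because the defendant's active military service ran from 7 December 2014 to 1 April 2015, the deadline is extended by 115 days to 9 June 2015.
The pending criminal prosecution from 7 May 2015 to 20 December 2015 tolled the period for 227 days, extending the deadline to 22 January 2016.
The 27 March 2016 filing falls after the 22 January 2016 deadline; the claim is time-barred.

TIME-BARRED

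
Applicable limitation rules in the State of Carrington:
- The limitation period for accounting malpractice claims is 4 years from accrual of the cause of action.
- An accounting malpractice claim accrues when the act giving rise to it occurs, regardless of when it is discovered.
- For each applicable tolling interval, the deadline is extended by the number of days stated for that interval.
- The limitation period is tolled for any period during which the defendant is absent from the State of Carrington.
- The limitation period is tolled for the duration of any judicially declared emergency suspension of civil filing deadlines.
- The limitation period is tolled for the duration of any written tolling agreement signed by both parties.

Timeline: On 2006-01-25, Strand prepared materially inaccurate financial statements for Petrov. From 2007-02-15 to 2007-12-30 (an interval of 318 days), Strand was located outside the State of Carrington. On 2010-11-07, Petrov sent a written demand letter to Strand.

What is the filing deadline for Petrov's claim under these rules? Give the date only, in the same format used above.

2010-12-09

The cause of action accrued on 2006-01-25, the date of the act.
4 years from 2006-01-25 is 2010-01-25.
The period was tolled for 318 days by the defendant's absence from the jurisdiction (2007-02-15 to 2007-12-30), pushing the deadline to 2010-12-09.
None of the other events listed affects the running of the period under the stated rules.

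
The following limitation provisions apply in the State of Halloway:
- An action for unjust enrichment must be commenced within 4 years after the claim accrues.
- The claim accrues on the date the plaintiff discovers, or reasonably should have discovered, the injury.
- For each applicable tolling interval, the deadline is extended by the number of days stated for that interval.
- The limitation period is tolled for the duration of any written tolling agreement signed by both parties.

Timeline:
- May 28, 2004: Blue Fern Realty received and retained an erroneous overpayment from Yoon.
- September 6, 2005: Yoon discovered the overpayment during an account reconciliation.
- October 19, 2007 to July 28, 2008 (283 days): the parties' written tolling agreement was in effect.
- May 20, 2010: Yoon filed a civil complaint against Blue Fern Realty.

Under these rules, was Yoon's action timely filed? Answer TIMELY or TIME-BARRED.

TIMELY

Under the discovery rule, the claim accrued on September 6, 2005, when Yoon discovered the injury — not on the May 28, 2004 date of the underlying act.
Adding the 4 years base period to September 6, 2005 gives a deadline of September 6, 2009, before any tolling.
The written tolling agreement from October 19, 2007 to July 28, 2008 tolled the period for 283 days, extending the deadline to June 16, 2010.
Filing on May 20, 2010 beat the June 16, 2010 deadline — the action is timely.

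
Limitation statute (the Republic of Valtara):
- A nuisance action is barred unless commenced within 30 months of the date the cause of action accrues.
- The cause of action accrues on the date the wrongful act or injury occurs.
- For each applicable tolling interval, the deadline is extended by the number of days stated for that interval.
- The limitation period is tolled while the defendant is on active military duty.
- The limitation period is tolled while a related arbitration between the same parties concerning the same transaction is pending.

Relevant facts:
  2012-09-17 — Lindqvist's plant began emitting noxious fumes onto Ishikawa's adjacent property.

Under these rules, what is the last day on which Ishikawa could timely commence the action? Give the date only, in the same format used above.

The claim accrued on 2012-09-17, when the wrongful act occurred.
Adding the 30 months base period to 2012-09-17 gives a deadline of 2015-03-17, before any tolling.

2015-03-17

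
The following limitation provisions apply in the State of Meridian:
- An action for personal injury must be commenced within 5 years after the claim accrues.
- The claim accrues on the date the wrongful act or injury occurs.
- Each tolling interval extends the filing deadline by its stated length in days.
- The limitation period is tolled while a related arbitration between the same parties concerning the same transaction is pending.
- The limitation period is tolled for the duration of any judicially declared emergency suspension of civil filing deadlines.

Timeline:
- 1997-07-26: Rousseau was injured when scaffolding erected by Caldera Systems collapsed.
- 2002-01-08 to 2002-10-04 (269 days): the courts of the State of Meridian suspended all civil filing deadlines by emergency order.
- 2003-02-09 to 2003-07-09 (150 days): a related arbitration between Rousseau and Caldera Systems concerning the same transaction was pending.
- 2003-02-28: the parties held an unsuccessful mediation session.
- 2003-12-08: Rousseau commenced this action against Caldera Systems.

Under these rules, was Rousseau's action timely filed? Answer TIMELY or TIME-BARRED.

The claim accrued on 1997-07-26, when the wrongful act occurred.
5 years from 1997-07-26 is 2002-07-26.
Because the emergency suspension of filing deadlines ran from 2002-01-08 to 2002-10-04, the deadline is extended by 269 days to 2003-04-21.
The pending related arbitration from 2003-02-09 to 2003-07-09 tolled the period for 150 days, extending the deadline to 2003-09-18.
Nothing else in the chronology tolls or restarts the period.
Rousseau filed on 2003-12-08, after the 2003-09-18 deadline, so the action is time-barred.

TIME-BARRED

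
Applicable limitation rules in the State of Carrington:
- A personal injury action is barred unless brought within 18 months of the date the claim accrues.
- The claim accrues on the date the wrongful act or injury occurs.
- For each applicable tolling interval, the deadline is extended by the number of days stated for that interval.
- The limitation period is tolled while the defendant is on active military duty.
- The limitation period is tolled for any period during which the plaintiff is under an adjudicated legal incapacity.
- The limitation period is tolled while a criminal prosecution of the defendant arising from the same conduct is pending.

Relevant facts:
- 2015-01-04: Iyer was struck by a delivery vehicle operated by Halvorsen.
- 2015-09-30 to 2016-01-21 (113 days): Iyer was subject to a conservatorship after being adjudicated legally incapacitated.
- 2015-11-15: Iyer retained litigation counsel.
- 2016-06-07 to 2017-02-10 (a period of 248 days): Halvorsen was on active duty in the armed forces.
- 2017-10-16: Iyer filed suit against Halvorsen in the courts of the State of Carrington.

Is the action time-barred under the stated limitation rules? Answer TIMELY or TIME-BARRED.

TIME-BARRED

The claim accrued on 2015-01-04, the date of the act.
The untolled deadline — 18 months after 2015-01-04 — is 2016-07-04.
Because the plaintiff's legal incapacity ran from 2015-09-30 to 2016-01-21, the deadline is extended by 113 days to 2016-10-25.
The period was tolled for 248 days by the defendant's active military service (2016-06-07 to 2017-02-10), pushing the deadline to 2017-06-30.
None of the other events listed affects the running of the period under the stated rules.
Iyer filed on 2017-10-16, after the 2017-06-30 deadline, so the action is time-barred.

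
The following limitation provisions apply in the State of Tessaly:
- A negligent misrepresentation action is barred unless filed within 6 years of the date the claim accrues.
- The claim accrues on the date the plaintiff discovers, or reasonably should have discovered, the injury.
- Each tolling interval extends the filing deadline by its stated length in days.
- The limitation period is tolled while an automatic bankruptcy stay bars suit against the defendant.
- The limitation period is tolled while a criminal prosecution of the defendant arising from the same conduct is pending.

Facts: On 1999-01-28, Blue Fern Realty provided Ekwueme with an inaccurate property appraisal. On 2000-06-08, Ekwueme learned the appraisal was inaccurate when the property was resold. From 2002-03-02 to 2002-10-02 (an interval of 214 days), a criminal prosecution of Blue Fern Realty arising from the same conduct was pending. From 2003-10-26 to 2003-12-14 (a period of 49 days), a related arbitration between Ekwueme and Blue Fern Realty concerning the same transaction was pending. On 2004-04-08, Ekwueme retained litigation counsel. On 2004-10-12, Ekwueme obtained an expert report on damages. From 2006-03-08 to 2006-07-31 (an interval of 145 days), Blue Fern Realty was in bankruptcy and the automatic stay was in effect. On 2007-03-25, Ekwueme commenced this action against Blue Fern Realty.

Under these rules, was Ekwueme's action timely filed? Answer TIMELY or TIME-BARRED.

TIMELY

The claim did not accrue until Ekwueme discovered the injury on 2000-06-08; the 1999-01-28 act date does not start the clock under the stated rule.
Adding the 6 years base period to 2000-06-08 gives a deadline of 2006-06-08, before any tolling.
Because the pending criminal prosecution ran from 2002-03-02 to 2002-10-02, the deadline is extended by 214 days to 2007-01-08.
The automatic bankruptcy stay from 2006-03-08 to 2006-07-31 tolled the period for 145 days, extending the deadline to 2007-06-02.
The pending related arbitration from 2003-10-26 to 2003-12-14 does not toll the period, because no stated rule makes a pending arbitration a tolling event.
The other events in the timeline have no effect on the limitation period under the stated rules.
The 2007-03-25 filing precedes the 2007-06-02 deadline; the claim is timely.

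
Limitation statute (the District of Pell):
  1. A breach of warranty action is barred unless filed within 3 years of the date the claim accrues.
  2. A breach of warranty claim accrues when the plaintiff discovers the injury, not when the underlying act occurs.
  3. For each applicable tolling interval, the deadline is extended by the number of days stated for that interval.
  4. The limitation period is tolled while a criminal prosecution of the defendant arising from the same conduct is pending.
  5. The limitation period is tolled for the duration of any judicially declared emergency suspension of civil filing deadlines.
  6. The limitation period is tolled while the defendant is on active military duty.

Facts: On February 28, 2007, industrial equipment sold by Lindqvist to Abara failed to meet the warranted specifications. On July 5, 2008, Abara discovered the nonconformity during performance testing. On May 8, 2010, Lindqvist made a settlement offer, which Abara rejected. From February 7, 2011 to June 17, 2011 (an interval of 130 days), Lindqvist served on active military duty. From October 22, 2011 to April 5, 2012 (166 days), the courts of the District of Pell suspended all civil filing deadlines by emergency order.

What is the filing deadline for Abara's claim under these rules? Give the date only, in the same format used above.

Accrual is tied to discovery, so the period began on July 5, 2008 rather than on February 28, 2007 when the act occurred.
Adding the 3 years base period to July 5, 2008 gives a deadline of July 5, 2011, before any tolling.
The period was tolled for 130 days by the defendant's active military service (February 7, 2011 to June 17, 2011), pushing the deadline to November 12, 2011.
The period was tolled for 166 days by the emergency suspension of filing deadlines (October 22, 2011 to April 5, 2012), pushing the deadline to April 26, 2012.
None of the other events listed affects the running of the period under the stated rules.

April 26, 2012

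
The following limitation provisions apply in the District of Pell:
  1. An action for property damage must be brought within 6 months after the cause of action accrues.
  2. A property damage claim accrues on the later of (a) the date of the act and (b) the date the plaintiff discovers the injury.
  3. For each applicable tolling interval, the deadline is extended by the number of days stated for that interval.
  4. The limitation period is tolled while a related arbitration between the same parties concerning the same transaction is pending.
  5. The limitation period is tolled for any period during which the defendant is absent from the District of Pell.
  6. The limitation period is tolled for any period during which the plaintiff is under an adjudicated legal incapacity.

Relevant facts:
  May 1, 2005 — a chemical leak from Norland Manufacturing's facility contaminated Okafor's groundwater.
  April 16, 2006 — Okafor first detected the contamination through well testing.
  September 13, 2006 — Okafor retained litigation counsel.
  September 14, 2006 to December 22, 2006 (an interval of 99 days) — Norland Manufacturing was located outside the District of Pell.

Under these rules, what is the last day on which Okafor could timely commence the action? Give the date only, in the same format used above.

January 23, 2007

Taking the later of the act (May 1, 2005) and discovery (April 16, 2006), the claim accrued on April 16, 2006.
The untolled deadline — 6 months after April 16, 2006 — is October 16, 2006.
The period was tolled for 99 days by the defendant's absence from the jurisdiction (September 14, 2006 to December 22, 2006), pushing the deadline to January 23, 2007.
Nothing else in the chronology tolls or restarts the period.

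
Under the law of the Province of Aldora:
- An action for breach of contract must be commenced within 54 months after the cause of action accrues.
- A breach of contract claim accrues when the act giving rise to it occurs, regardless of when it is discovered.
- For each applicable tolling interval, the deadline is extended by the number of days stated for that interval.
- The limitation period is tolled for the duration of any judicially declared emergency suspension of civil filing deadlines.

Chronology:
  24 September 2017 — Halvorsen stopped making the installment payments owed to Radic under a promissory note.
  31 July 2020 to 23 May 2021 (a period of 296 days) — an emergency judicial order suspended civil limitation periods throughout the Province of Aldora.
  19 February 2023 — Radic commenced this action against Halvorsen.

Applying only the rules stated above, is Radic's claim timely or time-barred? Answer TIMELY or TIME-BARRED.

The claim accrued on 24 September 2017, when the wrongful act occurred.
The untolled deadline — 54 months after 24 September 2017 — is 24 March 2022.
Because the emergency suspension of filing deadlines ran from 31 July 2020 to 23 May 2021, the deadline is extended by 296 days to 14 January 2023.
The 19 February 2023 filing falls after the 14 January 2023 deadline; the claim is time-barred.

TIME-BARRED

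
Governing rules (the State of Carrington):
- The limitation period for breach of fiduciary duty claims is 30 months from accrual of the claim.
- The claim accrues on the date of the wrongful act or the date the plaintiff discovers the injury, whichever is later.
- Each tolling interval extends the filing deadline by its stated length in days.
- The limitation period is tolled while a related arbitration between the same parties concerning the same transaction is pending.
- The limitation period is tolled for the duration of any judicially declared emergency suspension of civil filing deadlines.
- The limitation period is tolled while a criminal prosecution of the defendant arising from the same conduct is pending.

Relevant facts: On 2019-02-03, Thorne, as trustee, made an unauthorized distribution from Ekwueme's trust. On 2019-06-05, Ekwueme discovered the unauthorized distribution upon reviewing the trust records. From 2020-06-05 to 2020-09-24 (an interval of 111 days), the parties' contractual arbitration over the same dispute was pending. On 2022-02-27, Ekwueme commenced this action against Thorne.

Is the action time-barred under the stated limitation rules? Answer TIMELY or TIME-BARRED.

TIMELY

Taking the later of the act (2019-02-03) and discovery (2019-06-05), the claim accrued on 2019-06-05.
The untolled deadline — 30 months after 2019-06-05 — is 2021-12-05.
The period was tolled for 111 days by the pending related arbitration (2020-06-05 to 2020-09-24), pushing the deadline to 2022-03-26.
Ekwueme filed on 2022-02-27, before the 2022-03-26 deadline, so the action is timely.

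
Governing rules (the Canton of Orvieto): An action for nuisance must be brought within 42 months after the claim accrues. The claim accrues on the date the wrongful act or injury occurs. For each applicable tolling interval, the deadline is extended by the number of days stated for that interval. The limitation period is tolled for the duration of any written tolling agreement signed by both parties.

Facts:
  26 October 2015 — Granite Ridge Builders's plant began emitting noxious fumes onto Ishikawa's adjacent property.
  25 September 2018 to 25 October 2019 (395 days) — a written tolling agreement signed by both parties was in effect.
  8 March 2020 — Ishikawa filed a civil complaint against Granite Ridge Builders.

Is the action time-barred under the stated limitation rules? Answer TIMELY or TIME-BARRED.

TIMELY

The claim accrued on 26 October 2015, the date of the act.
42 months from 26 October 2015 is 26 April 2019.
Because the written tolling agreement ran from 25 September 2018 to 25 October 2019, the deadline is extended by 395 days to 25 May 2020.
The 8 March 2020 filing precedes the 25 May 2020 deadline; the claim is timely.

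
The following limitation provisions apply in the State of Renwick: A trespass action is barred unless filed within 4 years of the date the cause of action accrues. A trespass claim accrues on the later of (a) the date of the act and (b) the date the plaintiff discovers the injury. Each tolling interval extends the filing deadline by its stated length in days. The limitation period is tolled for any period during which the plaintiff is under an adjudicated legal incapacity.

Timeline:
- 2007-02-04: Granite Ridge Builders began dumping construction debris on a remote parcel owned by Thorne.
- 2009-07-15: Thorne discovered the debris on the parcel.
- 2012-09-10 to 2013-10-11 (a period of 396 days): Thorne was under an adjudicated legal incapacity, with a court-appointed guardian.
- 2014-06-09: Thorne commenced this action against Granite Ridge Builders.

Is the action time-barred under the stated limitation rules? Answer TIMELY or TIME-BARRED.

Taking the later of the act (2007-02-04) and discovery (2009-07-15), the claim accrued on 2009-07-15.
4 years from 2009-07-15 is 2013-07-15.
The period was tolled for 396 days by the plaintiff's legal incapacity (2012-09-10 to 2013-10-11), pushing the deadline to 2014-08-15.
Thorne filed on 2014-06-09, before the 2014-08-15 deadline, so the action is timely.

TIMELY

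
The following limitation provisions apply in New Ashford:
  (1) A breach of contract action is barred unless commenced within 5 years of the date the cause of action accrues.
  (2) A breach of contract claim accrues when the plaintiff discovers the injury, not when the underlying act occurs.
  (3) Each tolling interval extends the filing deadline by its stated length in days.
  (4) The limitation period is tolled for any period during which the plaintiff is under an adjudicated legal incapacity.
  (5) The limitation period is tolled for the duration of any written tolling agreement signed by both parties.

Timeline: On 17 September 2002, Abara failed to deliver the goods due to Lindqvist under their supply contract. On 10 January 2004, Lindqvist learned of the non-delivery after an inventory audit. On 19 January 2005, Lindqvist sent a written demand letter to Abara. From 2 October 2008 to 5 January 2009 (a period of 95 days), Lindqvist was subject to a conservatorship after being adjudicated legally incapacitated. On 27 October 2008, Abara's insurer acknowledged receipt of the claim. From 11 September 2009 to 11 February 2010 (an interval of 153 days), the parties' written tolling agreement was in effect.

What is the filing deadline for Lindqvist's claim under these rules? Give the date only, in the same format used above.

15 April 2009

Under the discovery rule, the claim accrued on 10 January 2004, when Lindqvist discovered the injury — not on the 17 September 2002 date of the underlying act.
Adding the 5 years base period to 10 January 2004 gives a deadline of 10 January 2009, before any tolling.
Because the plaintiff's legal incapacity ran from 2 October 2008 to 5 January 2009, the deadline is extended by 95 days to 15 April 2009.
By the time the written tolling agreement began on 11 September 2009, the limitation period had already expired on 15 April 2009; that interval cannot revive it.
Nothing else in the chronology tolls or restarts the period.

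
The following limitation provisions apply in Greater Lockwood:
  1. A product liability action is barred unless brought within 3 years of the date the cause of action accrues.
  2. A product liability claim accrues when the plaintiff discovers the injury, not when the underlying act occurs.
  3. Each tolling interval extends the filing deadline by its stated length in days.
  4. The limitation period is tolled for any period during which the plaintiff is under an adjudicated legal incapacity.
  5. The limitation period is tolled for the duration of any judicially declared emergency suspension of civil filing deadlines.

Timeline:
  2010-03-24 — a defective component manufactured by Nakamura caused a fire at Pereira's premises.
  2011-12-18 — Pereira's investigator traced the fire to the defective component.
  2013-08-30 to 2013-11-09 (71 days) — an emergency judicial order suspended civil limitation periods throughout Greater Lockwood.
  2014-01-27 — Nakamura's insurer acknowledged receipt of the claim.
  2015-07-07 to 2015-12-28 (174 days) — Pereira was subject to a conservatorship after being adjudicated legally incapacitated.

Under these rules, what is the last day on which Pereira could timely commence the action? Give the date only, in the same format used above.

2015-02-27

The claim did not accrue until Pereira discovered the injury on 2011-12-18; the 2010-03-24 act date does not start the clock under the stated rule.
The untolled deadline — 3 years after 2011-12-18 — is 2014-12-18.
The period was tolled for 71 days by the emergency suspension of filing deadlines (2013-08-30 to 2013-11-09), pushing the deadline to 2015-02-27.
By the time the plaintiff's legal incapacity began on 2015-07-07, the limitation period had already expired on 2015-02-27; that interval cannot revive it.
None of the other events listed affects the running of the period under the stated rules.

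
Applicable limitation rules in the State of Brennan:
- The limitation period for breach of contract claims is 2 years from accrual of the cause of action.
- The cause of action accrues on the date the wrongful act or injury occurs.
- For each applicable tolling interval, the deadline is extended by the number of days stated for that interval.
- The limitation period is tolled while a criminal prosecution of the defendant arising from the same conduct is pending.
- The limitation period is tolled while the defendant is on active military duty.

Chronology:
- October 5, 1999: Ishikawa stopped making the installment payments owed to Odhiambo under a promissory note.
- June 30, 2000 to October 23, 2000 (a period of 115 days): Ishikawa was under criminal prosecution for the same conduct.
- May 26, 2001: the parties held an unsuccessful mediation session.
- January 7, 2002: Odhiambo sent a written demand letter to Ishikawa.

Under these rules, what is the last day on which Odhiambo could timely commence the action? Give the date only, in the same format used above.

The cause of action accrued on October 5, 1999, the date of the act.
The untolled deadline — 2 years after October 5, 1999 — is October 5, 2001.
Because the pending criminal prosecution ran from June 30, 2000 to October 23, 2000, the deadline is extended by 115 days to January 28, 2002.
None of the other events listed affects the running of the period under the stated rules.

January 28, 2002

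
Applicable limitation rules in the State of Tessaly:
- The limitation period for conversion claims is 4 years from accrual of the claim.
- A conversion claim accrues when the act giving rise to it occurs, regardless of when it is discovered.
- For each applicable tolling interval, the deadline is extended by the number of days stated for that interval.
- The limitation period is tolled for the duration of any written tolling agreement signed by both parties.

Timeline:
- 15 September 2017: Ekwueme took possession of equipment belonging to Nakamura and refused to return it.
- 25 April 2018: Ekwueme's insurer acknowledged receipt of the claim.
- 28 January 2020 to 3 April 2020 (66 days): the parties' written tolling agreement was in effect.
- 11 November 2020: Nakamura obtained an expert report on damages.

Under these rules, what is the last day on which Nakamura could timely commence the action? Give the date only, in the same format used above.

20 November 2021

The claim accrued on 15 September 2017, the date of the act.
Adding the 4 years base period to 15 September 2017 gives a deadline of 15 September 2021, before any tolling.
The period was tolled for 66 days by the written tolling agreement (28 January 2020 to 3 April 2020), pushing the deadline to 20 November 2021.
Nothing else in the chronology tolls or restarts the period.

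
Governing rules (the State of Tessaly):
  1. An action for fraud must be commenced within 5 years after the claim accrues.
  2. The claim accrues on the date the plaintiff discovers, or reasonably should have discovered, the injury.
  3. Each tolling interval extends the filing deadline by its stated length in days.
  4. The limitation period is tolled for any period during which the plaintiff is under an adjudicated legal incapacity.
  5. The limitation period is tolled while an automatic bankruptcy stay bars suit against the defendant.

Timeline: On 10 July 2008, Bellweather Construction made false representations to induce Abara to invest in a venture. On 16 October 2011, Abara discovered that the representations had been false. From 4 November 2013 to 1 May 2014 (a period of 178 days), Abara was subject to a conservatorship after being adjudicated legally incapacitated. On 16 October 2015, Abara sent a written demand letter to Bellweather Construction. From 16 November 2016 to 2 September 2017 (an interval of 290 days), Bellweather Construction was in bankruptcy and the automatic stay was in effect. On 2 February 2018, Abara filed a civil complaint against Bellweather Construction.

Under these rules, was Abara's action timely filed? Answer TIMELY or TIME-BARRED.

TIME-BARRED

Accrual is tied to discovery, so the period began on 16 October 2011 rather than on 10 July 2008 when the act occurred.
The untolled deadline — 5 years after 16 October 2011 — is 16 October 2016.
Because the plaintiff's legal incapacity ran from 4 November 2013 to 1 May 2014, the deadline is extended by 178 days to 12 April 2017.
The period was tolled for 290 days by the automatic bankruptcy stay (16 November 2016 to 2 September 2017), pushing the deadline to 27 January 2018.
The other events in the timeline have no effect on the limitation period under the stated rules.
Filing on 2 February 2018 missed the 27 January 2018 deadline — the action is time-barred.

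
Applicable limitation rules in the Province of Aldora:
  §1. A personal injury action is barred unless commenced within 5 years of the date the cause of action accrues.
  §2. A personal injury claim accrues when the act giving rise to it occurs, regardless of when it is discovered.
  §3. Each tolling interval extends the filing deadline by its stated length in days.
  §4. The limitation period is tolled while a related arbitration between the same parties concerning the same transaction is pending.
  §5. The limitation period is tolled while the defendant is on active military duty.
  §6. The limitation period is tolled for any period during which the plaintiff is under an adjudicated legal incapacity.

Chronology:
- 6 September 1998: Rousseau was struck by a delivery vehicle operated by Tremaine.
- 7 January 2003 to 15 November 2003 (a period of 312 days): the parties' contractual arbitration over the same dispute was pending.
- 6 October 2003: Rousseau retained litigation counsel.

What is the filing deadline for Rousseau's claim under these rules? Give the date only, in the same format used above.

14 July 2004

The cause of action accrued on 6 September 1998, the date of the act.
5 years from 6 September 1998 is 6 September 2003.
Because the pending related arbitration ran from 7 January 2003 to 15 November 2003, the deadline is extended by 312 days to 14 July 2004.
Nothing else in the chronology tolls or restarts the period.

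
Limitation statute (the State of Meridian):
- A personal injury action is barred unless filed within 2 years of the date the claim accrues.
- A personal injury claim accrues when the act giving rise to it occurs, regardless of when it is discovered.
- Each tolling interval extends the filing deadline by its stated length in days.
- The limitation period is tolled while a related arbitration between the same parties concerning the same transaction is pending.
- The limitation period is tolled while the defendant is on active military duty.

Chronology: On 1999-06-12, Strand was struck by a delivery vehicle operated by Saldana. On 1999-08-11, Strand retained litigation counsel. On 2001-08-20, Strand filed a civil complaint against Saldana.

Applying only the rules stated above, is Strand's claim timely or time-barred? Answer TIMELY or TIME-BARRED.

The limitation period began to run on 1999-06-12.
The untolled deadline — 2 years after 1999-06-12 — is 2001-06-12.
None of the other events listed affects the running of the period under the stated rules.
The 2001-08-20 filing falls after the 2001-06-12 deadline; the claim is time-barred.

TIME-BARRED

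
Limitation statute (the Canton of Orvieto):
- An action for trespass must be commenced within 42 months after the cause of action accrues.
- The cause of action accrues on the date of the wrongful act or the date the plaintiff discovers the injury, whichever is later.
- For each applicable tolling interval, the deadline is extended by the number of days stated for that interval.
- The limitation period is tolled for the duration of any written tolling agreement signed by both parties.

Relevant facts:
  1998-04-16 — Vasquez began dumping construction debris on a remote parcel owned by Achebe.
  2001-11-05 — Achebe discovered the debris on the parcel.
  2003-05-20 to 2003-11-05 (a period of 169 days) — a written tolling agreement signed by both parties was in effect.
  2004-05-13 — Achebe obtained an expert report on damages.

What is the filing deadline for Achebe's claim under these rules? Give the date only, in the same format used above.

2005-10-21

Taking the later of the act (1998-04-16) and discovery (2001-11-05), the claim accrued on 2001-11-05.
The untolled deadline — 42 months after 2001-11-05 — is 2005-05-05.
Because the written tolling agreement ran from 2003-05-20 to 2003-11-05, the deadline is extended by 169 days to 2005-10-21.
Nothing else in the chronology tolls or restarts the period.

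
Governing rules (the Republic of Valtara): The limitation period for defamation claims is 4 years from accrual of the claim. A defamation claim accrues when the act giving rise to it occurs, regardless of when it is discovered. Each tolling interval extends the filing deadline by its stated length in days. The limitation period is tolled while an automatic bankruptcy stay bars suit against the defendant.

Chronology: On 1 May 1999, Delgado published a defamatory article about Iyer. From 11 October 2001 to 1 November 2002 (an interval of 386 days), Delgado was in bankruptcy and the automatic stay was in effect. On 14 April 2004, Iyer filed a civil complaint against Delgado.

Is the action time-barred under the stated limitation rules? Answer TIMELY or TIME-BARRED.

The claim accrued on 1 May 1999, the date of the act.
Adding the 4 years base period to 1 May 1999 gives a deadline of 1 May 2003, before any tolling.
The period was tolled for 386 days by the automatic bankruptcy stay (11 October 2001 to 1 November 2002), pushing the deadline to 21 May 2004.
Iyer filed on 14 April 2004, before the 21 May 2004 deadline, so the action is timely.

TIMELY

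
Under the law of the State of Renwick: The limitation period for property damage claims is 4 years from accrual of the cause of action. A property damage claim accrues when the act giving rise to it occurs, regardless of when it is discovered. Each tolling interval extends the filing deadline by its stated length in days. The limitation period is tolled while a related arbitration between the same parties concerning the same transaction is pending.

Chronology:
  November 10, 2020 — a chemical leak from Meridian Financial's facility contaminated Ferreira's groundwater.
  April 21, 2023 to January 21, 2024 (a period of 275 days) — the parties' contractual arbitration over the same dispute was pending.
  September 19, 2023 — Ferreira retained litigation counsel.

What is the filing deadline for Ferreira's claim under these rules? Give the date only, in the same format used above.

August 12, 2025

The claim accrued on November 10, 2020, when the wrongful act occurred.
Adding the 4 years base period to November 10, 2020 gives a deadline of November 10, 2024, before any tolling.
The pending related arbitration from April 21, 2023 to January 21, 2024 tolled the period for 275 days, extending the deadline to August 12, 2025.
The other events in the timeline have no effect on the limitation period under the stated rules.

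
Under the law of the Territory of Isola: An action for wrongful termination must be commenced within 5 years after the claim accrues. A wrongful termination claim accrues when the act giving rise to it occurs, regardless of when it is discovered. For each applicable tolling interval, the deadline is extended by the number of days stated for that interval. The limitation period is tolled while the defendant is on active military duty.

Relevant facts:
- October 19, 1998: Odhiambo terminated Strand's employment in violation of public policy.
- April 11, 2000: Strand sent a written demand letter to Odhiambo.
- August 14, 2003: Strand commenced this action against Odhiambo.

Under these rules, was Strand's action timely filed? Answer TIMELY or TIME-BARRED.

TIMELY

The limitation period began to run on October 19, 1998.
The untolled deadline — 5 years after October 19, 1998 — is October 19, 2003.
The other events in the timeline have no effect on the limitation period under the stated rules.
The August 14, 2003 filing precedes the October 19, 2003 deadline; the claim is timely.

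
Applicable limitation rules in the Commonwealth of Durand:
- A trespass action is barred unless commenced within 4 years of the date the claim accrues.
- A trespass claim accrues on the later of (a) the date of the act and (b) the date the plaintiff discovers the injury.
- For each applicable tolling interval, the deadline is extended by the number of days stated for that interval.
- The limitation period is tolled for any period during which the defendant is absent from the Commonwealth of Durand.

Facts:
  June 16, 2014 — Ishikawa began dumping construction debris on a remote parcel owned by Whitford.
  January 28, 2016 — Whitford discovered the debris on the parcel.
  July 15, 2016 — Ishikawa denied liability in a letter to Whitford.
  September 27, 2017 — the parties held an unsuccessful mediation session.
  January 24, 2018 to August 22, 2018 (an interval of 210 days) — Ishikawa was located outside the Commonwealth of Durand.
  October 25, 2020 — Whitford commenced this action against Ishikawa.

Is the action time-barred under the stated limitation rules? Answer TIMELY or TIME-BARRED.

TIME-BARRED

The claim accrued on January 28, 2016 — the later of the June 16, 2014 act and the January 28, 2016 discovery.
4 years from January 28, 2016 is January 28, 2020.
The period was tolled for 210 days by the defendant's absence from the jurisdiction (January 24, 2018 to August 22, 2018), pushing the deadline to August 25, 2020.
None of the other events listed affects the running of the period under the stated rules.
Whitford filed on October 25, 2020, after the August 25, 2020 deadline, so the action is time-barred.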